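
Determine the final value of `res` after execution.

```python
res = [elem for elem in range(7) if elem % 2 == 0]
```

Let's trace through this code step by step.

Initialize: res = [elem for elem in range(7) if elem % 2 == 0]

After execution: res = [0, 2, 4, 6]
[0, 2, 4, 6]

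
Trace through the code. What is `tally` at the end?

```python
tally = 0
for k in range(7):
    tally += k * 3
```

Let's trace through this code step by step.

Initialize: tally = 0
Entering loop: for k in range(7):

After execution: tally = 63
63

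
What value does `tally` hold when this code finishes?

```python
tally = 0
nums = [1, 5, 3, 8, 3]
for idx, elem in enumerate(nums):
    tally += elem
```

Let's trace through this code step by step.

Initialize: tally = 0
Initialize: nums = [1, 5, 3, 8, 3]
Entering loop: for idx, elem in enumerate(nums):

After execution: tally = 20
20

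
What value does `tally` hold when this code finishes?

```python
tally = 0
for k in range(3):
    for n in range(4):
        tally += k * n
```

Let's trace through this code step by step.

Initialize: tally = 0
Entering loop: for k in range(3):

After execution: tally = 18
18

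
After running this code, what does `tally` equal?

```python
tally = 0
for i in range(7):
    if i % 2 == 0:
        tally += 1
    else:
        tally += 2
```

Let's trace through this code step by step.

Initialize: tally = 0
Entering loop: for i in range(7):

After execution: tally = 10
10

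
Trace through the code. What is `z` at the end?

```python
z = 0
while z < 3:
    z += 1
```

Let's trace through this code step by step.

Initialize: z = 0
Entering loop: while z < 3:

After execution: z = 3
3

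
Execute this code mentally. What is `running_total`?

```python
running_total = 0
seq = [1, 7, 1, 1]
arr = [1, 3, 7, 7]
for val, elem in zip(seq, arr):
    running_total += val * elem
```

Let's trace through this code step by step.

Initialize: running_total = 0
Initialize: seq = [1, 7, 1, 1]
Initialize: arr = [1, 3, 7, 7]
Entering loop: for val, elem in zip(seq, arr):

After execution: running_total = 36
36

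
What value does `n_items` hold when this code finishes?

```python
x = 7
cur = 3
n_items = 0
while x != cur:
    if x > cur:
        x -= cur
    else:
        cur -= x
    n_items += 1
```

Let's trace through this code step by step.

Initialize: x = 7
Initialize: cur = 3
Initialize: n_items = 0
Entering loop: while x != cur:

After execution: n_items = 4
4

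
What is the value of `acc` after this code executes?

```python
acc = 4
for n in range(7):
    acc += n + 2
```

Let's trace through this code step by step.

Initialize: acc = 4
Entering loop: for n in range(7):

After execution: acc = 39
39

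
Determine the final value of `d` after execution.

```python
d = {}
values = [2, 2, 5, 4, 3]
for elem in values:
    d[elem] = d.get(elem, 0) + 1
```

Let's trace through this code step by step.

Initialize: d = {}
Initialize: values = [2, 2, 5, 4, 3]
Entering loop: for elem in values:

After execution: d = {2: 2, 5: 1, 4: 1, 3: 1}
{2: 2, 5: 1, 4: 1, 3: 1}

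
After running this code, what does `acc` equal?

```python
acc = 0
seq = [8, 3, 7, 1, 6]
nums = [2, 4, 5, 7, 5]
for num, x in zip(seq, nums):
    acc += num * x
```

Let's trace through this code step by step.

Initialize: acc = 0
Initialize: seq = [8, 3, 7, 1, 6]
Initialize: nums = [2, 4, 5, 7, 5]
Entering loop: for num, x in zip(seq, nums):

After execution: acc = 100
100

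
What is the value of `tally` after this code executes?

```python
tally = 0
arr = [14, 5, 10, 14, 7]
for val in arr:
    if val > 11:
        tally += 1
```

Let's trace through this code step by step.

Initialize: tally = 0
Initialize: arr = [14, 5, 10, 14, 7]
Entering loop: for val in arr:

After execution: tally = 2
2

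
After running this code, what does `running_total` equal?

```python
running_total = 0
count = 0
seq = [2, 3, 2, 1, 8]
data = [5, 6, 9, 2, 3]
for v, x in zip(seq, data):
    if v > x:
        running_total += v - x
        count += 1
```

Let's trace through this code step by step.

Initialize: running_total = 0
Initialize: count = 0
Initialize: seq = [2, 3, 2, 1, 8]
Initialize: data = [5, 6, 9, 2, 3]
Entering loop: for v, x in zip(seq, data):

After execution: running_total = 5
5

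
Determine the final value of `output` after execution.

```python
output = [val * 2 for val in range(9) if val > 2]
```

Let's trace through this code step by step.

Initialize: output = [val * 2 for val in range(9) if val > 2]

After execution: output = [6, 8, 10, 12, 14, 16]
[6, 8, 10, 12, 14, 16]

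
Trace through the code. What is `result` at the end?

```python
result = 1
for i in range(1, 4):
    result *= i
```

Let's trace through this code step by step.

Initialize: result = 1
Entering loop: for i in range(1, 4):

After execution: result = 6
6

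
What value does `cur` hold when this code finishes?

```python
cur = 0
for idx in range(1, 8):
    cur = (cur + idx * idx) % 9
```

Let's trace through this code step by step.

Initialize: cur = 0
Entering loop: for idx in range(1, 8):

After execution: cur = 5
5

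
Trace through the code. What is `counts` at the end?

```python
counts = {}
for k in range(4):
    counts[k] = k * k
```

Let's trace through this code step by step.

Initialize: counts = {}
Entering loop: for k in range(4):

After execution: counts = {0: 0, 1: 1, 2: 4, 3: 9}
{0: 0, 1: 1, 2: 4, 3: 9}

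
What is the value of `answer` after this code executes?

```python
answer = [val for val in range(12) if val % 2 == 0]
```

Let's trace through this code step by step.

Initialize: answer = [val for val in range(12) if val % 2 == 0]

After execution: answer = [0, 2, 4, 6, 8, 10]
[0, 2, 4, 6, 8, 10]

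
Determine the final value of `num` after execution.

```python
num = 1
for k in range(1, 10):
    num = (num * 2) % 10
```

Let's trace through this code step by step.

Initialize: num = 1
Entering loop: for k in range(1, 10):

After execution: num = 2
2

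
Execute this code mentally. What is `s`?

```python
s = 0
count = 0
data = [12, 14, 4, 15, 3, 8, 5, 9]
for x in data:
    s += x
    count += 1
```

Let's trace through this code step by step.

Initialize: s = 0
Initialize: count = 0
Initialize: data = [12, 14, 4, 15, 3, 8, 5, 9]
Entering loop: for x in data:

After execution: s = 70
70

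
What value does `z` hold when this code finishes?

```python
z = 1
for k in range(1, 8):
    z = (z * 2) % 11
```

Let's trace through this code step by step.

Initialize: z = 1
Entering loop: for k in range(1, 8):

After execution: z = 7
7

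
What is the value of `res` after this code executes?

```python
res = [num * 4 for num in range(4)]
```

Let's trace through this code step by step.

Initialize: res = [num * 4 for num in range(4)]

After execution: res = [0, 4, 8, 12]
[0, 4, 8, 12]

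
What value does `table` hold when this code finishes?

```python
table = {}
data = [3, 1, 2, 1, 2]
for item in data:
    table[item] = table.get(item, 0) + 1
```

Let's trace through this code step by step.

Initialize: table = {}
Initialize: data = [3, 1, 2, 1, 2]
Entering loop: for item in data:

After execution: table = {3: 1, 1: 2, 2: 2}
{3: 1, 1: 2, 2: 2}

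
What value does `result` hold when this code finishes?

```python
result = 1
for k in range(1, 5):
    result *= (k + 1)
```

Let's trace through this code step by step.

Initialize: result = 1
Entering loop: for k in range(1, 5):

After execution: result = 120
120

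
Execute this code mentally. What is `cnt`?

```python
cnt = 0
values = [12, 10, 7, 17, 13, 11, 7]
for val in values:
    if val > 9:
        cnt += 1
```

Let's trace through this code step by step.

Initialize: cnt = 0
Initialize: values = [12, 10, 7, 17, 13, 11, 7]
Entering loop: for val in values:

After execution: cnt = 5
5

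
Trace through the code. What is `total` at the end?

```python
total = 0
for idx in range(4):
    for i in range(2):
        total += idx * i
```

Let's trace through this code step by step.

Initialize: total = 0
Entering loop: for idx in range(4):

After execution: total = 6
6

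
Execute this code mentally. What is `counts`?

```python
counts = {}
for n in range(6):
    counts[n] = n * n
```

Let's trace through this code step by step.

Initialize: counts = {}
Entering loop: for n in range(6):

After execution: counts = {0: 0, 1: 1, 2: 4, 3: 9, 4: 16, 5: 25}
{0: 0, 1: 1, 2: 4, 3: 9, 4: 16, 5: 25}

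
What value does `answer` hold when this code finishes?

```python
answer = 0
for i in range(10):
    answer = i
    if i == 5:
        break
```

Let's trace through this code step by step.

Initialize: answer = 0
Entering loop: for i in range(10):

After execution: answer = 5
5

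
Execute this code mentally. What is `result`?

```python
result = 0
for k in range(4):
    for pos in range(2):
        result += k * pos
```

Let's trace through this code step by step.

Initialize: result = 0
Entering loop: for k in range(4):

After execution: result = 6
6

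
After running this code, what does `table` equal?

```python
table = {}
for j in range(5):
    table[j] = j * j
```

Let's trace through this code step by step.

Initialize: table = {}
Entering loop: for j in range(5):

After execution: table = {0: 0, 1: 1, 2: 4, 3: 9, 4: 16}
{0: 0, 1: 1, 2: 4, 3: 9, 4: 16}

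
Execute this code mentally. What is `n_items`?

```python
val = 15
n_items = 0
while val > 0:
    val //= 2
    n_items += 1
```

Let's trace through this code step by step.

Initialize: val = 15
Initialize: n_items = 0
Entering loop: while val > 0:

After execution: n_items = 4
4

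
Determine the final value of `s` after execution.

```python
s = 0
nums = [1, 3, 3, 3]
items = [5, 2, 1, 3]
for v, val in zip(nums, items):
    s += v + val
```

Let's trace through this code step by step.

Initialize: s = 0
Initialize: nums = [1, 3, 3, 3]
Initialize: items = [5, 2, 1, 3]
Entering loop: for v, val in zip(nums, items):

After execution: s = 21
21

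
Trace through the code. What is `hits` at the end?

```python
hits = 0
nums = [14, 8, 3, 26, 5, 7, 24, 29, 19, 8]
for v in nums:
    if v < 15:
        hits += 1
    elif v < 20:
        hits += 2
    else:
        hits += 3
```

Let's trace through this code step by step.

Initialize: hits = 0
Initialize: nums = [14, 8, 3, 26, 5, 7, 24, 29, 19, 8]
Entering loop: for v in nums:

After execution: hits = 17
17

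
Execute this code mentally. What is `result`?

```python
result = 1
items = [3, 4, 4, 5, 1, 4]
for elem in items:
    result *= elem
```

Let's trace through this code step by step.

Initialize: result = 1
Initialize: items = [3, 4, 4, 5, 1, 4]
Entering loop: for elem in items:

After execution: result = 960
960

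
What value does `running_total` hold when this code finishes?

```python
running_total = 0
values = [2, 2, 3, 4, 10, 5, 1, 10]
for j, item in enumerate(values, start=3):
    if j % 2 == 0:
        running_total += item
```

Let's trace through this code step by step.

Initialize: running_total = 0
Initialize: values = [2, 2, 3, 4, 10, 5, 1, 10]
Entering loop: for j, item in enumerate(values, start=3):

After execution: running_total = 21
21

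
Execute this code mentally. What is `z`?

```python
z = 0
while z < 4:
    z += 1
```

Let's trace through this code step by step.

Initialize: z = 0
Entering loop: while z < 4:

After execution: z = 4
4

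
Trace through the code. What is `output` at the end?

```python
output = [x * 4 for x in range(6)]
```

Let's trace through this code step by step.

Initialize: output = [x * 4 for x in range(6)]

After execution: output = [0, 4, 8, 12, 16, 20]
[0, 4, 8, 12, 16, 20]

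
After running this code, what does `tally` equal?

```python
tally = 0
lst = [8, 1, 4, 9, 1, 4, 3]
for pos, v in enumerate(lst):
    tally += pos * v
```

Let's trace through this code step by step.

Initialize: tally = 0
Initialize: lst = [8, 1, 4, 9, 1, 4, 3]
Entering loop: for pos, v in enumerate(lst):

After execution: tally = 78
78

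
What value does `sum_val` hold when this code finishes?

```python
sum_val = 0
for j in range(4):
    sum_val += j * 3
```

Let's trace through this code step by step.

Initialize: sum_val = 0
Entering loop: for j in range(4):

After execution: sum_val = 18
18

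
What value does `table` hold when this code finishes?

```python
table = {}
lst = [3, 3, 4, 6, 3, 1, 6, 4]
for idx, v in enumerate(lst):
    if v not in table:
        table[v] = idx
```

Let's trace through this code step by step.

Initialize: table = {}
Initialize: lst = [3, 3, 4, 6, 3, 1, 6, 4]
Entering loop: for idx, v in enumerate(lst):

After execution: table = {3: 0, 4: 2, 6: 3, 1: 5}
{3: 0, 4: 2, 6: 3, 1: 5}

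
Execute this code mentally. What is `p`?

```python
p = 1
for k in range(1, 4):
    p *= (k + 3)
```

Let's trace through this code step by step.

Initialize: p = 1
Entering loop: for k in range(1, 4):

After execution: p = 120
120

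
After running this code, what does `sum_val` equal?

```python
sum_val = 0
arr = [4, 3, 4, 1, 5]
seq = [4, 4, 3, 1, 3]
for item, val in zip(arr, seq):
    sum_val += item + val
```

Let's trace through this code step by step.

Initialize: sum_val = 0
Initialize: arr = [4, 3, 4, 1, 5]
Initialize: seq = [4, 4, 3, 1, 3]
Entering loop: for item, val in zip(arr, seq):

After execution: sum_val = 32
32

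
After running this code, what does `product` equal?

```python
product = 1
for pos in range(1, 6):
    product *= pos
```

Let's trace through this code step by step.

Initialize: product = 1
Entering loop: for pos in range(1, 6):

After execution: product = 120
120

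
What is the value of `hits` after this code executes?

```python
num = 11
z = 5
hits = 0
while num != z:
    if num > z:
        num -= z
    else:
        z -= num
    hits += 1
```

Let's trace through this code step by step.

Initialize: num = 11
Initialize: z = 5
Initialize: hits = 0
Entering loop: while num != z:

After execution: hits = 6
6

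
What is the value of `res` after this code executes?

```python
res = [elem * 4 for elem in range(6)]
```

Let's trace through this code step by step.

Initialize: res = [elem * 4 for elem in range(6)]

After execution: res = [0, 4, 8, 12, 16, 20]
[0, 4, 8, 12, 16, 20]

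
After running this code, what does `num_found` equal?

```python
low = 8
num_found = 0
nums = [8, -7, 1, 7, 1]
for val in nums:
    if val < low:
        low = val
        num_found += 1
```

Let's trace through this code step by step.

Initialize: low = 8
Initialize: num_found = 0
Initialize: nums = [8, -7, 1, 7, 1]
Entering loop: for val in nums:

After execution: num_found = 1
1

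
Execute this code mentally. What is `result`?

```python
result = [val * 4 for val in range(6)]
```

Let's trace through this code step by step.

Initialize: result = [val * 4 for val in range(6)]

After execution: result = [0, 4, 8, 12, 16, 20]
[0, 4, 8, 12, 16, 20]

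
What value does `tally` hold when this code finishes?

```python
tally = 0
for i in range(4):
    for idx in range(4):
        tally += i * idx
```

Let's trace through this code step by step.

Initialize: tally = 0
Entering loop: for i in range(4):

After execution: tally = 36
36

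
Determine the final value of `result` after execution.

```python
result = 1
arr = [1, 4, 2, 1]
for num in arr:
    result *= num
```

Let's trace through this code step by step.

Initialize: result = 1
Initialize: arr = [1, 4, 2, 1]
Entering loop: for num in arr:

After execution: result = 8
8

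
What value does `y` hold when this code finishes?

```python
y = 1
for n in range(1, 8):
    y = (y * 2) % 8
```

Let's trace through this code step by step.

Initialize: y = 1
Entering loop: for n in range(1, 8):

After execution: y = 0
0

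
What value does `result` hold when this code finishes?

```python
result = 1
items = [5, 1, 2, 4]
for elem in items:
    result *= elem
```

Let's trace through this code step by step.

Initialize: result = 1
Initialize: items = [5, 1, 2, 4]
Entering loop: for elem in items:

After execution: result = 40
40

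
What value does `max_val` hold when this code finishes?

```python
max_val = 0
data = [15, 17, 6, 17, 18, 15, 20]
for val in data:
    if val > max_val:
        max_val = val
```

Let's trace through this code step by step.

Initialize: max_val = 0
Initialize: data = [15, 17, 6, 17, 18, 15, 20]
Entering loop: for val in data:

After execution: max_val = 20
20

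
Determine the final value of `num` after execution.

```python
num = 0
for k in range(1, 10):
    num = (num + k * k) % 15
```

Let's trace through this code step by step.

Initialize: num = 0
Entering loop: for k in range(1, 10):

After execution: num = 0
0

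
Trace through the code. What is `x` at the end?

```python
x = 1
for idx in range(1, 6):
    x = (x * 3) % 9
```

Let's trace through this code step by step.

Initialize: x = 1
Entering loop: for idx in range(1, 6):

After execution: x = 0
0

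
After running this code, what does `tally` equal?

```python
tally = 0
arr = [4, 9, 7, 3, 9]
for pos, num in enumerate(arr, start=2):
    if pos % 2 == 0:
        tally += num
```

Let's trace through this code step by step.

Initialize: tally = 0
Initialize: arr = [4, 9, 7, 3, 9]
Entering loop: for pos, num in enumerate(arr, start=2):

After execution: tally = 20
20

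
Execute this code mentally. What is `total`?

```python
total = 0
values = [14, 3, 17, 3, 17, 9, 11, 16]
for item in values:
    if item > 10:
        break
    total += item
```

Let's trace through this code step by step.

Initialize: total = 0
Initialize: values = [14, 3, 17, 3, 17, 9, 11, 16]
Entering loop: for item in values:

After execution: total = 0
0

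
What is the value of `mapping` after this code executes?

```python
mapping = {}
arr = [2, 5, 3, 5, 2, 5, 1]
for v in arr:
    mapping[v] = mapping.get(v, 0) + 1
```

Let's trace through this code step by step.

Initialize: mapping = {}
Initialize: arr = [2, 5, 3, 5, 2, 5, 1]
Entering loop: for v in arr:

After execution: mapping = {2: 2, 5: 3, 3: 1, 1: 1}
{2: 2, 5: 3, 3: 1, 1: 1}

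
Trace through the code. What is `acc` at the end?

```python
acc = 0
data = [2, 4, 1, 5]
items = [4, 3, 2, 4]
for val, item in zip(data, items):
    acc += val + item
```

Let's trace through this code step by step.

Initialize: acc = 0
Initialize: data = [2, 4, 1, 5]
Initialize: items = [4, 3, 2, 4]
Entering loop: for val, item in zip(data, items):

After execution: acc = 25
25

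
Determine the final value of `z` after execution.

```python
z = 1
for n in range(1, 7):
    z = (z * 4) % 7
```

Let's trace through this code step by step.

Initialize: z = 1
Entering loop: for n in range(1, 7):

After execution: z = 1
1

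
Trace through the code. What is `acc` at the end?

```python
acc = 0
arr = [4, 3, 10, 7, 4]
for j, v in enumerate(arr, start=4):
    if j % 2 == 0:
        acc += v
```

Let's trace through this code step by step.

Initialize: acc = 0
Initialize: arr = [4, 3, 10, 7, 4]
Entering loop: for j, v in enumerate(arr, start=4):

After execution: acc = 18
18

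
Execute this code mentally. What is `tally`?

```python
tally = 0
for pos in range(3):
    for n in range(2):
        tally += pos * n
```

Let's trace through this code step by step.

Initialize: tally = 0
Entering loop: for pos in range(3):

After execution: tally = 3
3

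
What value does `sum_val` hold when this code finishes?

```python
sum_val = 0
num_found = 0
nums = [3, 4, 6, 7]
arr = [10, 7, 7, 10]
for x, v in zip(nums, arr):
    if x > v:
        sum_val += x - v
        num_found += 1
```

Let's trace through this code step by step.

Initialize: sum_val = 0
Initialize: num_found = 0
Initialize: nums = [3, 4, 6, 7]
Initialize: arr = [10, 7, 7, 10]
Entering loop: for x, v in zip(nums, arr):

After execution: sum_val = 0
0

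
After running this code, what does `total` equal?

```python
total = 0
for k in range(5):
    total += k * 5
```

Let's trace through this code step by step.

Initialize: total = 0
Entering loop: for k in range(5):

After execution: total = 50
50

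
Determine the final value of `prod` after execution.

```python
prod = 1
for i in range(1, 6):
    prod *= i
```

Let's trace through this code step by step.

Initialize: prod = 1
Entering loop: for i in range(1, 6):

After execution: prod = 120
120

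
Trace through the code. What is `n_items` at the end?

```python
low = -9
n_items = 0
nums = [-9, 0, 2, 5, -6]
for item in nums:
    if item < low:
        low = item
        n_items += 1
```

Let's trace through this code step by step.

Initialize: low = -9
Initialize: n_items = 0
Initialize: nums = [-9, 0, 2, 5, -6]
Entering loop: for item in nums:

After execution: n_items = 0
0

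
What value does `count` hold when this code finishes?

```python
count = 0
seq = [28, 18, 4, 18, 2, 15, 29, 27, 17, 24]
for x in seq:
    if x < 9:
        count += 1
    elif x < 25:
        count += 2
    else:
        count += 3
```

Let's trace through this code step by step.

Initialize: count = 0
Initialize: seq = [28, 18, 4, 18, 2, 15, 29, 27, 17, 24]
Entering loop: for x in seq:

After execution: count = 21
21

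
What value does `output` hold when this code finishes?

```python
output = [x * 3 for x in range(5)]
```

Let's trace through this code step by step.

Initialize: output = [x * 3 for x in range(5)]

After execution: output = [0, 3, 6, 9, 12]
[0, 3, 6, 9, 12]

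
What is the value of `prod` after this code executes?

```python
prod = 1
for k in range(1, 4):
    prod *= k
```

Let's trace through this code step by step.

Initialize: prod = 1
Entering loop: for k in range(1, 4):

After execution: prod = 6
6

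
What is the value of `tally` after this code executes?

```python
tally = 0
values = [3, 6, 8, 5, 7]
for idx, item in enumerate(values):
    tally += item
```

Let's trace through this code step by step.

Initialize: tally = 0
Initialize: values = [3, 6, 8, 5, 7]
Entering loop: for idx, item in enumerate(values):

After execution: tally = 29
29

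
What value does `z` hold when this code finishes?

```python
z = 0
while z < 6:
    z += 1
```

Let's trace through this code step by step.

Initialize: z = 0
Entering loop: while z < 6:

After execution: z = 6
6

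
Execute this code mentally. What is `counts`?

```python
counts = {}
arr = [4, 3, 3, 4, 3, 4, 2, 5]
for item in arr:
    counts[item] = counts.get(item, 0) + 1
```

Let's trace through this code step by step.

Initialize: counts = {}
Initialize: arr = [4, 3, 3, 4, 3, 4, 2, 5]
Entering loop: for item in arr:

After execution: counts = {4: 3, 3: 3, 2: 1, 5: 1}
{4: 3, 3: 3, 2: 1, 5: 1}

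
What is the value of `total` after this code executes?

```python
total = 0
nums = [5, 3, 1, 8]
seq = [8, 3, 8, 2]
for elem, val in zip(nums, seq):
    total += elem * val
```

Let's trace through this code step by step.

Initialize: total = 0
Initialize: nums = [5, 3, 1, 8]
Initialize: seq = [8, 3, 8, 2]
Entering loop: for elem, val in zip(nums, seq):

After execution: total = 73
73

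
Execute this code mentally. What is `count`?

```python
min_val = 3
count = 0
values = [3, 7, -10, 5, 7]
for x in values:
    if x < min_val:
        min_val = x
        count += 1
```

Let's trace through this code step by step.

Initialize: min_val = 3
Initialize: count = 0
Initialize: values = [3, 7, -10, 5, 7]
Entering loop: for x in values:

After execution: count = 1
1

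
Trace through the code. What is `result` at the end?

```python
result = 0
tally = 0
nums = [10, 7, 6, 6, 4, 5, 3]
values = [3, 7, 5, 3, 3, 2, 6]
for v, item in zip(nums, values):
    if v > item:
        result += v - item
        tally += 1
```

Let's trace through this code step by step.

Initialize: result = 0
Initialize: tally = 0
Initialize: nums = [10, 7, 6, 6, 4, 5, 3]
Initialize: values = [3, 7, 5, 3, 3, 2, 6]
Entering loop: for v, item in zip(nums, values):

After execution: result = 15
15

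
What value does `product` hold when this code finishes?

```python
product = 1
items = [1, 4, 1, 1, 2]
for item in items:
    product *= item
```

Let's trace through this code step by step.

Initialize: product = 1
Initialize: items = [1, 4, 1, 1, 2]
Entering loop: for item in items:

After execution: product = 8
8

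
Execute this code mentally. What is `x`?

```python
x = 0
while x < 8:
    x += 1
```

Let's trace through this code step by step.

Initialize: x = 0
Entering loop: while x < 8:

After execution: x = 8
8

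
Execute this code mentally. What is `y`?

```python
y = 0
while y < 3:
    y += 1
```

Let's trace through this code step by step.

Initialize: y = 0
Entering loop: while y < 3:

After execution: y = 3
3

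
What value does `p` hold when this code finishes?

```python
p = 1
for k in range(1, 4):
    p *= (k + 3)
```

Let's trace through this code step by step.

Initialize: p = 1
Entering loop: for k in range(1, 4):

After execution: p = 120
120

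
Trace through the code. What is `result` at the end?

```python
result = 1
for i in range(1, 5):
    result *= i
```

Let's trace through this code step by step.

Initialize: result = 1
Entering loop: for i in range(1, 5):

After execution: result = 24
24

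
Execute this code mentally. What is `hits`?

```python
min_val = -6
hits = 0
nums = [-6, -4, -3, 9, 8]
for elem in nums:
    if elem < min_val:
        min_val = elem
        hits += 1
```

Let's trace through this code step by step.

Initialize: min_val = -6
Initialize: hits = 0
Initialize: nums = [-6, -4, -3, 9, 8]
Entering loop: for elem in nums:

After execution: hits = 0
0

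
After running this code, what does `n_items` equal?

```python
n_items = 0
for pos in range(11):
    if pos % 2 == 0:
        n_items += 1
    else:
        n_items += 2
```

Let's trace through this code step by step.

Initialize: n_items = 0
Entering loop: for pos in range(11):

After execution: n_items = 16
16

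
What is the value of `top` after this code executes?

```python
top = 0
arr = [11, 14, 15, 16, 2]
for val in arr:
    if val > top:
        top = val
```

Let's trace through this code step by step.

Initialize: top = 0
Initialize: arr = [11, 14, 15, 16, 2]
Entering loop: for val in arr:

After execution: top = 16
16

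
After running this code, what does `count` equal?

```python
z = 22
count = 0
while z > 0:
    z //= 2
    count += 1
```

Let's trace through this code step by step.

Initialize: z = 22
Initialize: count = 0
Entering loop: while z > 0:

After execution: count = 5
5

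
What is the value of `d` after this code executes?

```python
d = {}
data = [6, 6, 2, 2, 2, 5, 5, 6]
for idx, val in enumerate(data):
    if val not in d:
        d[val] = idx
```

Let's trace through this code step by step.

Initialize: d = {}
Initialize: data = [6, 6, 2, 2, 2, 5, 5, 6]
Entering loop: for idx, val in enumerate(data):

After execution: d = {6: 0, 2: 2, 5: 5}
{6: 0, 2: 2, 5: 5}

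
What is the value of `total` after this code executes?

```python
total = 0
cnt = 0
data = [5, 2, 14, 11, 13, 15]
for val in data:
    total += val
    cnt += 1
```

Let's trace through this code step by step.

Initialize: total = 0
Initialize: cnt = 0
Initialize: data = [5, 2, 14, 11, 13, 15]
Entering loop: for val in data:

After execution: total = 60
60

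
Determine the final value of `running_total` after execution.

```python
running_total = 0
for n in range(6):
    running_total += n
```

Let's trace through this code step by step.

Initialize: running_total = 0
Entering loop: for n in range(6):

After execution: running_total = 15
15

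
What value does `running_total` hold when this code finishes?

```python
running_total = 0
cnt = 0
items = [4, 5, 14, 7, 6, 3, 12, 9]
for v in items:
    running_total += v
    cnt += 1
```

Let's trace through this code step by step.

Initialize: running_total = 0
Initialize: cnt = 0
Initialize: items = [4, 5, 14, 7, 6, 3, 12, 9]
Entering loop: for v in items:

After execution: running_total = 60
60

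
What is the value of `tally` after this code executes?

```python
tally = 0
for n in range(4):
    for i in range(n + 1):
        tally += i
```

Let's trace through this code step by step.

Initialize: tally = 0
Entering loop: for n in range(4):

After execution: tally = 10
10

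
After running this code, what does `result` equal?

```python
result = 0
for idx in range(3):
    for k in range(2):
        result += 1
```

Let's trace through this code step by step.

Initialize: result = 0
Entering loop: for idx in range(3):

After execution: result = 6
6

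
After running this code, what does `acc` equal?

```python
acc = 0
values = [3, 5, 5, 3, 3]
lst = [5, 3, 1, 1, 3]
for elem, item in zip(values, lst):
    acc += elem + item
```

Let's trace through this code step by step.

Initialize: acc = 0
Initialize: values = [3, 5, 5, 3, 3]
Initialize: lst = [5, 3, 1, 1, 3]
Entering loop: for elem, item in zip(values, lst):

After execution: acc = 32
32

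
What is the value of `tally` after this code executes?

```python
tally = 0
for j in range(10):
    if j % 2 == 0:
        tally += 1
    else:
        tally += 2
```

Let's trace through this code step by step.

Initialize: tally = 0
Entering loop: for j in range(10):

After execution: tally = 15
15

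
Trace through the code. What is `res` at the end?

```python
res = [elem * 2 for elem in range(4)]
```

Let's trace through this code step by step.

Initialize: res = [elem * 2 for elem in range(4)]

After execution: res = [0, 2, 4, 6]
[0, 2, 4, 6]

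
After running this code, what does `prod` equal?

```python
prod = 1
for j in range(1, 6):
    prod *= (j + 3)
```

Let's trace through this code step by step.

Initialize: prod = 1
Entering loop: for j in range(1, 6):

After execution: prod = 6720
6720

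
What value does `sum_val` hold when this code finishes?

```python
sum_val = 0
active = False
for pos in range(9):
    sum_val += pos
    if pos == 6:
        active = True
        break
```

Let's trace through this code step by step.

Initialize: sum_val = 0
Initialize: active = False
Entering loop: for pos in range(9):

After execution: sum_val = 21
21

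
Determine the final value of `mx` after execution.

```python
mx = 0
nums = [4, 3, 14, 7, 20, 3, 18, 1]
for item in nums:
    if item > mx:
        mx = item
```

Let's trace through this code step by step.

Initialize: mx = 0
Initialize: nums = [4, 3, 14, 7, 20, 3, 18, 1]
Entering loop: for item in nums:

After execution: mx = 20
20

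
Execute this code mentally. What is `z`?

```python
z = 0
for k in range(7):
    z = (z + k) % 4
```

Let's trace through this code step by step.

Initialize: z = 0
Entering loop: for k in range(7):

After execution: z = 1
1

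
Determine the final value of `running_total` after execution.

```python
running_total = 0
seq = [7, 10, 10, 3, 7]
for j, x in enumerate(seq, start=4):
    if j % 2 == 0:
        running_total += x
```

Let's trace through this code step by step.

Initialize: running_total = 0
Initialize: seq = [7, 10, 10, 3, 7]
Entering loop: for j, x in enumerate(seq, start=4):

After execution: running_total = 24
24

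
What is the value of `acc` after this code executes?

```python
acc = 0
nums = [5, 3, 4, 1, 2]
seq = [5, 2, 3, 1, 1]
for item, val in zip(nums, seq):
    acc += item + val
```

Let's trace through this code step by step.

Initialize: acc = 0
Initialize: nums = [5, 3, 4, 1, 2]
Initialize: seq = [5, 2, 3, 1, 1]
Entering loop: for item, val in zip(nums, seq):

After execution: acc = 27
27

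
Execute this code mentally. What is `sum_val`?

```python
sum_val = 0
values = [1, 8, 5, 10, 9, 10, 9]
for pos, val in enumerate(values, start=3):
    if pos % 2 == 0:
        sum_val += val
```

Let's trace through this code step by step.

Initialize: sum_val = 0
Initialize: values = [1, 8, 5, 10, 9, 10, 9]
Entering loop: for pos, val in enumerate(values, start=3):

After execution: sum_val = 28
28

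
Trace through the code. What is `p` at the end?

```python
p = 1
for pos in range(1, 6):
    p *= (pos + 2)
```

Let's trace through this code step by step.

Initialize: p = 1
Entering loop: for pos in range(1, 6):

After execution: p = 2520
2520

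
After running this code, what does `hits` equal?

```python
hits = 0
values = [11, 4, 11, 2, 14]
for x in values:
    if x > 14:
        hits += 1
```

Let's trace through this code step by step.

Initialize: hits = 0
Initialize: values = [11, 4, 11, 2, 14]
Entering loop: for x in values:

After execution: hits = 0
0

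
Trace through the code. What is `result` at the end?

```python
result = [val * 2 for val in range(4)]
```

Let's trace through this code step by step.

Initialize: result = [val * 2 for val in range(4)]

After execution: result = [0, 2, 4, 6]
[0, 2, 4, 6]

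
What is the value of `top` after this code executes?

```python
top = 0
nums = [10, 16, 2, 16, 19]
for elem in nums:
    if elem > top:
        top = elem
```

Let's trace through this code step by step.

Initialize: top = 0
Initialize: nums = [10, 16, 2, 16, 19]
Entering loop: for elem in nums:

After execution: top = 19
19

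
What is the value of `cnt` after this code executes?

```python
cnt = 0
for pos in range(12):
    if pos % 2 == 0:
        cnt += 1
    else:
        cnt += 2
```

Let's trace through this code step by step.

Initialize: cnt = 0
Entering loop: for pos in range(12):

After execution: cnt = 18
18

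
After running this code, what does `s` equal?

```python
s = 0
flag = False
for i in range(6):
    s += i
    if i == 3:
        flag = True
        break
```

Let's trace through this code step by step.

Initialize: s = 0
Initialize: flag = False
Entering loop: for i in range(6):

After execution: s = 6
6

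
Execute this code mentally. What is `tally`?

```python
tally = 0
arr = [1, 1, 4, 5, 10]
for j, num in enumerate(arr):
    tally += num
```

Let's trace through this code step by step.

Initialize: tally = 0
Initialize: arr = [1, 1, 4, 5, 10]
Entering loop: for j, num in enumerate(arr):

After execution: tally = 21
21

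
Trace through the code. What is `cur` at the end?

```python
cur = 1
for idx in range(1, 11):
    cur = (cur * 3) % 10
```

Let's trace through this code step by step.

Initialize: cur = 1
Entering loop: for idx in range(1, 11):

After execution: cur = 9
9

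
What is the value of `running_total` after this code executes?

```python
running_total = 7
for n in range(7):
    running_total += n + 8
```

Let's trace through this code step by step.

Initialize: running_total = 7
Entering loop: for n in range(7):

After execution: running_total = 84
84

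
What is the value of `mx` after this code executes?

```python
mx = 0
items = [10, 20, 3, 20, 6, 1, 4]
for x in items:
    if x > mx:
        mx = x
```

Let's trace through this code step by step.

Initialize: mx = 0
Initialize: items = [10, 20, 3, 20, 6, 1, 4]
Entering loop: for x in items:

After execution: mx = 20
20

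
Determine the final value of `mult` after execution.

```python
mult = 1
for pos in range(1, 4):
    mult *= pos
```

Let's trace through this code step by step.

Initialize: mult = 1
Entering loop: for pos in range(1, 4):

After execution: mult = 6
6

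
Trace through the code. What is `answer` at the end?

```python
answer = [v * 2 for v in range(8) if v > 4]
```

Let's trace through this code step by step.

Initialize: answer = [v * 2 for v in range(8) if v > 4]

After execution: answer = [10, 12, 14]
[10, 12, 14]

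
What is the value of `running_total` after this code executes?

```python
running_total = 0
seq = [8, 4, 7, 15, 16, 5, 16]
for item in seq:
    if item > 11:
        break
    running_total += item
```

Let's trace through this code step by step.

Initialize: running_total = 0
Initialize: seq = [8, 4, 7, 15, 16, 5, 16]
Entering loop: for item in seq:

After execution: running_total = 19
19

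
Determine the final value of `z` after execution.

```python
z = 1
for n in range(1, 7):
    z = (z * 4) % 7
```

Let's trace through this code step by step.

Initialize: z = 1
Entering loop: for n in range(1, 7):

After execution: z = 1
1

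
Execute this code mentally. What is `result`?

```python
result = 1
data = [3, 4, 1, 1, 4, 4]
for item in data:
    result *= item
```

Let's trace through this code step by step.

Initialize: result = 1
Initialize: data = [3, 4, 1, 1, 4, 4]
Entering loop: for item in data:

After execution: result = 192
192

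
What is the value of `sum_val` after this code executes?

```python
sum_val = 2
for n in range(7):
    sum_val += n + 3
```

Let's trace through this code step by step.

Initialize: sum_val = 2
Entering loop: for n in range(7):

After execution: sum_val = 44
44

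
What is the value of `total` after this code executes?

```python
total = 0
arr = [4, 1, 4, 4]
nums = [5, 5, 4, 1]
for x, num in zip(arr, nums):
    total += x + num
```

Let's trace through this code step by step.

Initialize: total = 0
Initialize: arr = [4, 1, 4, 4]
Initialize: nums = [5, 5, 4, 1]
Entering loop: for x, num in zip(arr, nums):

After execution: total = 28
28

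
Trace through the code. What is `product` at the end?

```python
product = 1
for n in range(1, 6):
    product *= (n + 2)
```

Let's trace through this code step by step.

Initialize: product = 1
Entering loop: for n in range(1, 6):

After execution: product = 2520
2520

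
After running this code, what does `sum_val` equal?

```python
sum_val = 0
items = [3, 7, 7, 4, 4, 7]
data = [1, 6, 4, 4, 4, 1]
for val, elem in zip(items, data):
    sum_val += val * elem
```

Let's trace through this code step by step.

Initialize: sum_val = 0
Initialize: items = [3, 7, 7, 4, 4, 7]
Initialize: data = [1, 6, 4, 4, 4, 1]
Entering loop: for val, elem in zip(items, data):

After execution: sum_val = 112
112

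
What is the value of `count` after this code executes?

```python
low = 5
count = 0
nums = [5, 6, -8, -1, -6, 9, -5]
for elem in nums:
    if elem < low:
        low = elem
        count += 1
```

Let's trace through this code step by step.

Initialize: low = 5
Initialize: count = 0
Initialize: nums = [5, 6, -8, -1, -6, 9, -5]
Entering loop: for elem in nums:

After execution: count = 1
1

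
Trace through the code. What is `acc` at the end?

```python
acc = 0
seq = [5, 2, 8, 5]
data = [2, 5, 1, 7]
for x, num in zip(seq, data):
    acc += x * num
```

Let's trace through this code step by step.

Initialize: acc = 0
Initialize: seq = [5, 2, 8, 5]
Initialize: data = [2, 5, 1, 7]
Entering loop: for x, num in zip(seq, data):

After execution: acc = 63
63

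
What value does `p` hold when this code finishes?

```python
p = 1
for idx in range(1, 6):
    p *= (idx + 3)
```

Let's trace through this code step by step.

Initialize: p = 1
Entering loop: for idx in range(1, 6):

After execution: p = 6720
6720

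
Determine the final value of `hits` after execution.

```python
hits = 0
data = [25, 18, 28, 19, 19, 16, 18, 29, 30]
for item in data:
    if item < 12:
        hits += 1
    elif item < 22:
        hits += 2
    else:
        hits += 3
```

Let's trace through this code step by step.

Initialize: hits = 0
Initialize: data = [25, 18, 28, 19, 19, 16, 18, 29, 30]
Entering loop: for item in data:

After execution: hits = 22
22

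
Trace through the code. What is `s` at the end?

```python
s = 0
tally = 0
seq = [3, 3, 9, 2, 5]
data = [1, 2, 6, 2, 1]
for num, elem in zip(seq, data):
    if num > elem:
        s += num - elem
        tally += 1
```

Let's trace through this code step by step.

Initialize: s = 0
Initialize: tally = 0
Initialize: seq = [3, 3, 9, 2, 5]
Initialize: data = [1, 2, 6, 2, 1]
Entering loop: for num, elem in zip(seq, data):

After execution: s = 10
10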